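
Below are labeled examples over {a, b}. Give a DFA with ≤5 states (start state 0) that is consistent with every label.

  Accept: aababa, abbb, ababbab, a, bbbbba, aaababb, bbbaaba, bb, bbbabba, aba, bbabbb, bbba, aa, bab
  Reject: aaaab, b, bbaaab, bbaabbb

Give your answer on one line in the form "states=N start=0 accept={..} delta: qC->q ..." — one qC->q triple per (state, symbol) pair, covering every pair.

Grow the machine one transition at a time. Run the examples from 0; the earliest place one falls off (shortest prefix, ties alphabetical) gets sent to the lowest-numbered state that keeps every Accept/Reject pair distinguishable — a pair clashes when both reach the same state with identical unread suffix — and to a fresh state only if none does.
a: 0a undefined. 0a->0: ok.
b: 0b undefined. 0b->0: no, aababa/aaaab meet in 0. Open state 1: 0b->1.
ba: 1a undefined. 1a->0: no, bab/aaaab meet in 1. 1a->1: no, aba/aaaab meet in 1. Open state 2: 1a->2.
bb: 1b undefined. 1b->0: no, abbb/aaaab meet in 1. 1b->1: no, abbb/aaaab meet in 1. 1b->2: ok.
bab: 2b undefined. 2b->0: no, aaababb/aaaab meet in 1. 2b->1: no, abbb/aaaab meet in 1. 2b->2: ok.
bba: 2a undefined. 2a->0: no, abbb/bbaabbb meet in 2. 2a->1: no, aababa/aaaab meet in 1. 2a->2: no, aababa/bbaaab meet in 2. Open state 3: 2a->3.
bbaa: 3a undefined. 3a->0: no, abbb/bbaabbb meet in 2. 3a->1: no, abbb/bbaaab meet in 2. 3a->2: no, abbb/bbaabbb meet in 2. 3a->3: no, ababbab/bbaaab meet in 3 with "b" left. Open state 4: 3a->4.
bbab: 3b undefined. 3b->0: ok.
bbaaa: 4a undefined. 4a->0: ok.
bbaab: 4b undefined. 4b->0: no, abbb/bbaabbb meet in 2. 4b->1: no, abbb/bbaabbb meet in 2. 4b->2: no, abbb/bbaabbb meet in 2. 4b->3: ok.
All examples now run through 5 states with every (state, symbol) defined. Accept strings end in {0,2,3,4}, Reject strings end in {1}; accept={0,2,3,4}.

states=5 start=0 accept={0,2,3,4} delta: 0a->0 0b->1 1a->2 1b->2 2a->3 2b->2 3a->4 3b->0 4a->0 4b->3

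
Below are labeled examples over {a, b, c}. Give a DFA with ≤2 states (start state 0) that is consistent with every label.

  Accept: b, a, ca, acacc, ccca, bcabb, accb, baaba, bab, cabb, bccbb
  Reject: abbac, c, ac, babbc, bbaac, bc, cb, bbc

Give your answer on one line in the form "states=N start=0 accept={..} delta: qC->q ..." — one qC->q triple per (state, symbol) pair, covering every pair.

State merging on the prefix tree: take the shortest (then alphabetical) example prefix whose next move is undefined and point that move at state 0, else 1, else 2, ...; a target is out if some Accept/Reject pair would then sit in one state with the same input left (inseparable). If every existing state is out, open a new one.
a: 0a undefined. 0a->0: ok.
b: 0b undefined. 0b->0: ok.
c: 0c undefined. 0c->0: no, b/abbac meet in 0. Open state 1: 0c->1.
ca: 1a undefined. 1a->0: ok.
cb: 1b undefined. 1b->0: no, b/cb meet in 0. 1b->1: ok.
cc: 1c undefined. 1c->0: ok.
All examples now run through 2 states with every (state, symbol) defined. Accept strings end in {0}, Reject strings end in {1}; accept={0}.

states=2 start=0 accept={0} delta: 0a->0 0b->0 0c->1 1a->0 1b->1 1c->0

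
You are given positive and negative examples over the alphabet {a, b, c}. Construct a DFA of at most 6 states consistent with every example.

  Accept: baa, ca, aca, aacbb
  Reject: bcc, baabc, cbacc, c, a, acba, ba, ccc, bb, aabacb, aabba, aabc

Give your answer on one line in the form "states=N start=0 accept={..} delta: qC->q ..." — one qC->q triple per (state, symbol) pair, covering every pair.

states=3 start=0 accept={1} delta: 0a->0 0b->1 0c->2 1a->2 1b->0 1c->0 2a->1 2b->0 2c->2

Grow the machine one transition at a time. Run the examples from 0; the earliest place one falls off (shortest prefix, ties alphabetical) gets sent to the lowest-numbered state that keeps every Accept/Reject pair distinguishable — a pair clashes when both reach the same state with identical unread suffix — and to a fresh state only if none does.
a: 0a undefined. 0a->0: ok.
b: 0b undefined. 0b->0: no, baa/a meet in 0. Open state 1: 0b->1.
c: 0c undefined. 0c->0: no, ca/c meet in 0. 0c->1: no, ca/ba meet in 1 with "a" left. Open state 2: 0c->2.
ba: 1a undefined. 1a->0: no, baa/a meet in 0. 1a->1: no, baa/ba meet in 1. 1a->2: ok.
bb: 1b undefined. 1b->0: ok.
bc: 1c undefined. 1c->0: ok.
ca: 2a undefined. 2a->0: no, baa/baabc meet in 0. 2a->1: ok.
cb: 2b undefined. 2b->0: ok.
cc: 2c undefined. 2c->0: no, baa/aabacb meet in 1. 2c->1: no, baa/cbacc meet in 1. 2c->2: ok.
All examples now run through 3 states with every (state, symbol) defined. Accept strings end in {1}, Reject strings end in {0,2}; accept={1}.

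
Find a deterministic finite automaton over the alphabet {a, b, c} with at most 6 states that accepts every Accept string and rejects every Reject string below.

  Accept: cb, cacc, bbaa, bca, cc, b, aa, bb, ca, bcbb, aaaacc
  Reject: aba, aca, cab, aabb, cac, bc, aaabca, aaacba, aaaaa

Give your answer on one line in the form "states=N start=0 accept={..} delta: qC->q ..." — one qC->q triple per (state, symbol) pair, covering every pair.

states=4 start=0 accept={0,2} delta: 0a->1 0b->0 0c->1 1a->2 1b->0 1c->0 2a->3 2b->3 2c->1 3a->0 3b->1 3c->0

State merging on the prefix tree: take the shortest (then alphabetical) example prefix whose next move is undefined and point that move at state 0, else 1, else 2, ...; a target is out if some Accept/Reject pair would then sit in one state with the same input left (inseparable). If every existing state is out, open a new one.
a: 0a undefined. 0a->0: no, bca/aaabca meet in 0 with "bca" left. Open state 1: 0a->1.
b: 0b undefined. 0b->0: ok.
c: 0c undefined. 0c->0: no, cb/bc meet in 0. 0c->1: ok.
aa: 1a undefined. 1a->0: no, bbaa/cab meet in 0. 1a->1: no, cb/cab meet in 1 with "b" left. Open state 2: 1a->2.
ab: 1b undefined. 1b->0: ok.
ac: 1c undefined. 1c->0: ok.
aaa: 2a undefined. 2a->0: no, bbaa/aaabca meet in 2. 2a->1: no, bbaa/aaabca meet in 2. 2a->2: no, bbaa/aaaaa meet in 2. Open state 3: 2a->3.
aab: 2b undefined. 2b->0: no, cb/cab meet in 0. 2b->1: no, cb/aabb meet in 0. 2b->2: no, bbaa/cab meet in 2. 2b->3: ok.
cac: 2c undefined. 2c->0: no, cb/cac meet in 0. 2c->1: ok.
aaaa: 3a undefined. 3a->0: ok.
aaab: 3b undefined. 3b->0: no, cb/aabb meet in 0. 3b->1: ok.
aaac: 3c undefined. 3c->0: ok.
All examples now run through 4 states with every (state, symbol) defined. Accept strings end in {0,2}, Reject strings end in {1,3}; accept={0,2}.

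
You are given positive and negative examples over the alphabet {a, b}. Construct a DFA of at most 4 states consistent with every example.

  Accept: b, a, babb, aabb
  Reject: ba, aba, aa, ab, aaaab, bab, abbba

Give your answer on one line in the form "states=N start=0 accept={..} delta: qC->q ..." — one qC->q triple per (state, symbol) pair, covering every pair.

State merging on the prefix tree: take the shortest (then alphabetical) example prefix whose next move is undefined and point that move at state 0, else 1, else 2, ...; a target is out if some Accept/Reject pair would then sit in one state with the same input left (inseparable). If every existing state is out, open a new one.
a: 0a undefined. 0a->0: no, b/ab meet in 0 with "b" left. Open state 1: 0a->1.
b: 0b undefined. 0b->0: no, a/ba meet in 1. 0b->1: ok.
aa: 1a undefined. 1a->0: no, b/aaaab meet in 1. 1a->1: no, b/ba meet in 1. Open state 2: 1a->2.
ab: 1b undefined. 1b->0: no, b/aba meet in 1. 1b->1: no, b/ab meet in 1. 1b->2: ok.
aaa: 2a undefined. 2a->0: ok.
aab: 2b undefined. 2b->0: ok.
All examples now run through 3 states with every (state, symbol) defined. Accept strings end in {1}, Reject strings end in {0,2}; accept={1}.

states=3 start=0 accept={1} delta: 0a->1 0b->1 1a->2 1b->2 2a->0 2b->0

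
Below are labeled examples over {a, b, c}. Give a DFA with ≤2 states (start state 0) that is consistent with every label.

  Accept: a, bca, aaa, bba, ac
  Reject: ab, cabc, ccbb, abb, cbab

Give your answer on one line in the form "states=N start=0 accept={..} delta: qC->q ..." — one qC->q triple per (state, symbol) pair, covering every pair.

Fold the examples into a partial DFA from state 0: repeatedly fix the first undefined (state, symbol) met by the shortest-then-alphabetical prefix, trying targets in increasing order and rejecting any under which an Accept and a Reject string meet in one state with the same remainder; add a state when all current targets are rejected. Accepting states are where Accept strings end.
a: 0a undefined. 0a->0: ok.
b: 0b undefined. 0b->0: no, a/ab meet in 0. Open state 1: 0b->1.
c: 0c undefined. 0c->0: ok.
bb: 1b undefined. 1b->0: no, a/ccbb meet in 0. 1b->1: ok.
bc: 1c undefined. 1c->0: no, a/cabc meet in 0. 1c->1: ok.
bba: 1a undefined. 1a->0: ok.
All examples now run through 2 states with every (state, symbol) defined. Accept strings end in {0}, Reject strings end in {1}; accept={0}.

states=2 start=0 accept={0} delta: 0a->0 0b->1 0c->0 1a->0 1b->1 1c->1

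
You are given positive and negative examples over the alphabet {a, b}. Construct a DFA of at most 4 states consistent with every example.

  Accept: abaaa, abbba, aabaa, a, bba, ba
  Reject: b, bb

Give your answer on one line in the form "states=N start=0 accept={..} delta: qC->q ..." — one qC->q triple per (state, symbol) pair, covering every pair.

State merging on the prefix tree: take the shortest (then alphabetical) example prefix whose next move is undefined and point that move at state 0, else 1, else 2, ...; a target is out if some Accept/Reject pair would then sit in one state with the same input left (inseparable). If every existing state is out, open a new one.
a: 0a undefined. 0a->0: ok.
b: 0b undefined. 0b->0: no, abaaa/b meet in 0. Open state 1: 0b->1.
ba: 1a undefined. 1a->0: ok.
bb: 1b undefined. 1b->0: no, abaaa/bb meet in 0. 1b->1: ok.
All examples now run through 2 states with every (state, symbol) defined. Accept strings end in {0}, Reject strings end in {1}; accept={0}.

states=2 start=0 accept={0} delta: 0a->0 0b->1 1a->0 1b->1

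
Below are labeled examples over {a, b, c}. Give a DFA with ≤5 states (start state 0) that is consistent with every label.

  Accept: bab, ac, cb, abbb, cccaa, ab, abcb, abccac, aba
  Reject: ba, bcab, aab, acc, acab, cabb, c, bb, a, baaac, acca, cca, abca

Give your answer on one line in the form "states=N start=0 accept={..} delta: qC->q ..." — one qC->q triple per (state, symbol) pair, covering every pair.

State merging on the prefix tree: take the shortest (then alphabetical) example prefix whose next move is undefined and point that move at state 0, else 1, else 2, ...; a target is out if some Accept/Reject pair would then sit in one state with the same input left (inseparable). If every existing state is out, open a new one.
a: 0a undefined. 0a->0: no, ac/c meet in 0 with "c" left. Open state 1: 0a->1.
b: 0b undefined. 0b->0: ok.
c: 0c undefined. 0c->0: no, bab/bcab meet in 1 with "b" left. 0c->1: ok.
aa: 1a undefined. 1a->0: no, ac/baaac meet in 1 with "c" left. 1a->1: no, bab/bcab meet in 1 with "b" left. Open state 2: 1a->2.
ab: 1b undefined. 1b->0: no, bab/bb meet in 0. 1b->1: no, bab/ba meet in 1. 1b->2: no, abbb/cabb meet in 2 with "bb" left. Open state 3: 1b->3.
ac: 1c undefined. 1c->0: no, bab/acab meet in 3. 1c->1: no, ac/ba meet in 1. 1c->2: ok.
aab: 2b undefined. 2b->0: ok.
aba: 3a undefined. 3a->0: no, aba/bcab meet in 0. 3a->1: no, aba/ba meet in 1. 3a->2: ok.
abb: 3b undefined. 3b->0: no, abbb/bcab meet in 0. 3b->1: ok.
abc: 3c undefined. 3c->0: no, abcb/bcab meet in 0. 3c->1: no, ac/abca meet in 2. 3c->2: no, abcb/bcab meet in 0. 3c->3: no, ac/abca meet in 2. Open state 4: 3c->4.
aca: 2a undefined. 2a->0: ok.
acc: 2c undefined. 2c->0: ok.
abca: 4a undefined. 4a->0: ok.
abcb: 4b undefined. 4b->0: no, abcb/bcab meet in 0. 4b->1: no, abcb/ba meet in 1. 4b->2: ok.
abcc: 4c undefined. 4c->0: ok.
All examples now run through 5 states with every (state, symbol) defined. Accept strings end in {2,3}, Reject strings end in {0,1}; accept={2,3}.

states=5 start=0 accept={2,3} delta: 0a->1 0b->0 0c->1 1a->2 1b->3 1c->2 2a->0 2b->0 2c->0 3a->2 3b->1 3c->4 4a->0 4b->2 4c->0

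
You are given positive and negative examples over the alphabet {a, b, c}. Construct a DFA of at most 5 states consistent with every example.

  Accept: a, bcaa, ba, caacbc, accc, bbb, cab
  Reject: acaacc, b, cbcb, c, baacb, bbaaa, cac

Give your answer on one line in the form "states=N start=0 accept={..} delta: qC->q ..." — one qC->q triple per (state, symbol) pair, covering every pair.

states=5 start=0 accept={0,2} delta: 0a->0 0b->1 0c->1 1a->2 1b->2 1c->3 2a->4 2b->0 2c->3 3a->0 3b->1 3c->0 4a->2 4b->3 4c->4

State merging on the prefix tree: take the shortest (then alphabetical) example prefix whose next move is undefined and point that move at state 0, else 1, else 2, ...; a target is out if some Accept/Reject pair would then sit in one state with the same input left (inseparable). If every existing state is out, open a new one.
a: 0a undefined. 0a->0: ok.
b: 0b undefined. 0b->0: no, a/b meet in 0. Open state 1: 0b->1.
c: 0c undefined. 0c->0: no, a/acaacc meet in 0. 0c->1: ok.
ba: 1a undefined. 1a->0: no, cab/b meet in 1. 1a->1: no, ba/b meet in 1. Open state 2: 1a->2.
bb: 1b undefined. 1b->0: no, a/cbcb meet in 0. 1b->1: no, bbb/b meet in 1. 1b->2: ok.
bc: 1c undefined. 1c->0: no, accc/b meet in 1. 1c->1: no, accc/b meet in 1. 1c->2: no, accc/cac meet in 2 with "c" left. Open state 3: 1c->3.
baa: 2a undefined. 2a->0: no, a/bbaaa meet in 0. 2a->1: no, accc/acaacc meet in 3 with "c" left. 2a->2: no, ba/bbaaa meet in 2. 2a->3: no, bcaa/bbaaa meet in 3 with "aa" left. Open state 4: 2a->4.
bbb: 2b undefined. 2b->0: ok.
bca: 3a undefined. 3a->0: ok.
cac: 2c undefined. 2c->0: no, a/cac meet in 0. 2c->1: no, ba/cbcb meet in 2. 2c->2: no, a/cbcb meet in 0. 2c->3: ok.
accc: 3c undefined. 3c->0: ok.
baac: 4c undefined. 4c->0: no, caacbc/cac meet in 3. 4c->1: no, ba/baacb meet in 2. 4c->2: no, a/baacb meet in 0. 4c->3: no, a/acaacc meet in 0. 4c->4: ok.
bbaa: 4a undefined. 4a->0: no, a/bbaaa meet in 0. 4a->1: no, ba/bbaaa meet in 2. 4a->2: ok.
cbcb: 3b undefined. 3b->0: no, a/cbcb meet in 0. 3b->1: ok.
baacb: 4b undefined. 4b->0: no, a/baacb meet in 0. 4b->1: no, caacbc/cac meet in 3. 4b->2: no, ba/baacb meet in 2. 4b->3: ok.
All examples now run through 5 states with every (state, symbol) defined. Accept strings end in {0,2}, Reject strings end in {1,3,4}; accept={0,2}.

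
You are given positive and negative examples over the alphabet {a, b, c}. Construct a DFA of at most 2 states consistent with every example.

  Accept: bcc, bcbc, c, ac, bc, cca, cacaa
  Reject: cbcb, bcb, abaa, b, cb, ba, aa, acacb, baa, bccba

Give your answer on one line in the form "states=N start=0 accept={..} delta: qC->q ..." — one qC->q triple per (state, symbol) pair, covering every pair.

states=2 start=0 accept={1} delta: 0a->0 0b->0 0c->1 1a->1 1b->0 1c->1

Fold the examples into a partial DFA from state 0: repeatedly fix the first undefined (state, symbol) met by the shortest-then-alphabetical prefix, trying targets in increasing order and rejecting any under which an Accept and a Reject string meet in one state with the same remainder; add a state when all current targets are rejected. Accepting states are where Accept strings end.
a: 0a undefined. 0a->0: ok.
b: 0b undefined. 0b->0: ok.
c: 0c undefined. 0c->0: no, bcc/cbcb meet in 0. Open state 1: 0c->1.
ca: 1a undefined. 1a->0: no, cacaa/abaa meet in 0. 1a->1: ok.
cb: 1b undefined. 1b->0: ok.
cc: 1c undefined. 1c->0: no, bcc/cbcb meet in 0. 1c->1: ok.
All examples now run through 2 states with every (state, symbol) defined. Accept strings end in {1}, Reject strings end in {0}; accept={1}.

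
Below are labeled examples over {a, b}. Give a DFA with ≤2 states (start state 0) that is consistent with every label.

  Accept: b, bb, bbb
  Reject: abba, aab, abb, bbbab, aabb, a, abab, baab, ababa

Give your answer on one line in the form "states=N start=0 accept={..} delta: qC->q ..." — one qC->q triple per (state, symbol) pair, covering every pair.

states=2 start=0 accept={0} delta: 0a->1 0b->0 1a->1 1b->1

Fold the examples into a partial DFA from state 0: repeatedly fix the first undefined (state, symbol) met by the shortest-then-alphabetical prefix, trying targets in increasing order and rejecting any under which an Accept and a Reject string meet in one state with the same remainder; add a state when all current targets are rejected. Accepting states are where Accept strings end.
a: 0a undefined. 0a->0: no, b/aab meet in 0 with "b" left. Open state 1: 0a->1.
b: 0b undefined. 0b->0: ok.
aa: 1a undefined. 1a->0: no, b/aab meet in 0. 1a->1: ok.
ab: 1b undefined. 1b->0: no, b/aab meet in 0. 1b->1: ok.
All examples now run through 2 states with every (state, symbol) defined. Accept strings end in {0}, Reject strings end in {1}; accept={0}.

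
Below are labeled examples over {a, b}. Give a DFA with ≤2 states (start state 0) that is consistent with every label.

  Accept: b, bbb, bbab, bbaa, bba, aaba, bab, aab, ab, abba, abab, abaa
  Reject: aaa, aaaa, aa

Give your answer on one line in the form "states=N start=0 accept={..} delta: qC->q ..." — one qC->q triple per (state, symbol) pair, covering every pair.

states=2 start=0 accept={1} delta: 0a->0 0b->1 1a->1 1b->1

Fold the examples into a partial DFA from state 0: repeatedly fix the first undefined (state, symbol) met by the shortest-then-alphabetical prefix, trying targets in increasing order and rejecting any under which an Accept and a Reject string meet in one state with the same remainder; add a state when all current targets are rejected. Accepting states are where Accept strings end.
a: 0a undefined. 0a->0: ok.
b: 0b undefined. 0b->0: no, b/aaa meet in 0. Open state 1: 0b->1.
ba: 1a undefined. 1a->0: no, aaba/aaa meet in 0. 1a->1: ok.
bb: 1b undefined. 1b->0: no, bbaa/aaa meet in 0. 1b->1: ok.
All examples now run through 2 states with every (state, symbol) defined. Accept strings end in {1}, Reject strings end in {0}; accept={1}.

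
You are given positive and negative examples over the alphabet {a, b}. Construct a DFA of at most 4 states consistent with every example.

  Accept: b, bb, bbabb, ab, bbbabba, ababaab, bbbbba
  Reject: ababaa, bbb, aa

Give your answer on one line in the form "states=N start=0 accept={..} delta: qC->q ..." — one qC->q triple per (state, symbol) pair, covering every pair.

State merging on the prefix tree: take the shortest (then alphabetical) example prefix whose next move is undefined and point that move at state 0, else 1, else 2, ...; a target is out if some Accept/Reject pair would then sit in one state with the same input left (inseparable). If every existing state is out, open a new one.
a: 0a undefined. 0a->0: ok.
b: 0b undefined. 0b->0: no, b/ababaa meet in 0. Open state 1: 0b->1.
bb: 1b undefined. 1b->0: no, b/bbb meet in 1. 1b->1: no, b/bbb meet in 1. Open state 2: 1b->2.
aba: 1a undefined. 1a->0: ok.
bba: 2a undefined. 2a->0: ok.
bbb: 2b undefined. 2b->0: no, bbbabba/ababaa meet in 0. 2b->1: no, b/bbb meet in 1. 2b->2: no, bb/bbb meet in 2. Open state 3: 2b->3.
bbba: 3a undefined. 3a->0: no, bbbabba/ababaa meet in 0. 3a->1: ok.
bbbb: 3b undefined. 3b->0: no, bbbbba/ababaa meet in 0. 3b->1: no, bbbbba/ababaa meet in 0. 3b->2: ok.
All examples now run through 4 states with every (state, symbol) defined. Accept strings end in {1,2}, Reject strings end in {0,3}; accept={1,2}.

states=4 start=0 accept={1,2} delta: 0a->0 0b->1 1a->0 1b->2 2a->0 2b->3 3a->1 3b->2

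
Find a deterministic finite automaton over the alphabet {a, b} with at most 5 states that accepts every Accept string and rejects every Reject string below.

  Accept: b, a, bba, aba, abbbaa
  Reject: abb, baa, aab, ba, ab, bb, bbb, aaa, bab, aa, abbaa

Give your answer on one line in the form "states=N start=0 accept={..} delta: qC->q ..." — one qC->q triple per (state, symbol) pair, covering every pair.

Grow the machine one transition at a time. Run the examples from 0; the earliest place one falls off (shortest prefix, ties alphabetical) gets sent to the lowest-numbered state that keeps every Accept/Reject pair distinguishable — a pair clashes when both reach the same state with identical unread suffix — and to a fresh state only if none does.
a: 0a undefined. 0a->0: no, b/aab meet in 0 with "b" left. Open state 1: 0a->1.
b: 0b undefined. 0b->0: no, b/bb meet in 0. 0b->1: ok.
aa: 1a undefined. 1a->0: no, b/baa meet in 1. 1a->1: no, b/baa meet in 1. Open state 2: 1a->2.
ab: 1b undefined. 1b->0: no, b/abb meet in 1. 1b->1: no, b/abb meet in 1. 1b->2: no, bba/baa meet in 2 with "a" left. Open state 3: 1b->3.
aaa: 2a undefined. 2a->0: ok.
aab: 2b undefined. 2b->0: ok.
aba: 3a undefined. 3a->0: no, bba/baa meet in 0. 3a->1: ok.
abb: 3b undefined. 3b->0: no, abbbaa/abb meet in 0. 3b->1: no, b/abb meet in 1. 3b->2: no, b/abbaa meet in 1. 3b->3: no, abbbaa/ba meet in 2. Open state 4: 3b->4.
abba: 4a undefined. 4a->0: no, b/abbaa meet in 1. 4a->1: ok.
abbb: 4b undefined. 4b->0: no, abbbaa/ba meet in 2. 4b->1: no, abbbaa/baa meet in 0. 4b->2: ok.
All examples now run through 5 states with every (state, symbol) defined. Accept strings end in {1}, Reject strings end in {0,2,3,4}; accept={1}.

states=5 start=0 accept={1} delta: 0a->1 0b->1 1a->2 1b->3 2a->0 2b->0 3a->1 3b->4 4a->1 4b->2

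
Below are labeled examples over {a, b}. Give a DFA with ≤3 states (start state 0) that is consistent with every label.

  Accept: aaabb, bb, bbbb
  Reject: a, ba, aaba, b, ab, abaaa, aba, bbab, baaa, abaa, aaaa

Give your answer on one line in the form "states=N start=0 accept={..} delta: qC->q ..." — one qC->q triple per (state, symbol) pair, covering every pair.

states=3 start=0 accept={2} delta: 0a->0 0b->1 1a->0 1b->2 2a->0 2b->1

Grow the machine one transition at a time. Run the examples from 0; the earliest place one falls off (shortest prefix, ties alphabetical) gets sent to the lowest-numbered state that keeps every Accept/Reject pair distinguishable — a pair clashes when both reach the same state with identical unread suffix — and to a fresh state only if none does.
a: 0a undefined. 0a->0: ok.
b: 0b undefined. 0b->0: no, aaabb/a meet in 0. Open state 1: 0b->1.
ba: 1a undefined. 1a->0: ok.
bb: 1b undefined. 1b->0: no, aaabb/a meet in 0. 1b->1: no, aaabb/b meet in 1. Open state 2: 1b->2.
bba: 2a undefined. 2a->0: ok.
bbb: 2b undefined. 2b->0: no, bbbb/b meet in 1. 2b->1: ok.
All examples now run through 3 states with every (state, symbol) defined. Accept strings end in {2}, Reject strings end in {0,1}; accept={2}.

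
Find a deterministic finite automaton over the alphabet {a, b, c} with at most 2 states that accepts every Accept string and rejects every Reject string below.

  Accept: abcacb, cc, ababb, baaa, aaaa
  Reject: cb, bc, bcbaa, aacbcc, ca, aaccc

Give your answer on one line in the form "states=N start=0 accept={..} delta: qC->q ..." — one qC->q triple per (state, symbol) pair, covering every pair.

states=2 start=0 accept={0} delta: 0a->0 0b->0 0c->1 1a->1 1b->1 1c->0

Grow the machine one transition at a time. Run the examples from 0; the earliest place one falls off (shortest prefix, ties alphabetical) gets sent to the lowest-numbered state that keeps every Accept/Reject pair distinguishable — a pair clashes when both reach the same state with identical unread suffix — and to a fresh state only if none does.
a: 0a undefined. 0a->0: ok.
b: 0b undefined. 0b->0: ok.
c: 0c undefined. 0c->0: no, abcacb/cb meet in 0. Open state 1: 0c->1.
ca: 1a undefined. 1a->0: no, abcacb/cb meet in 1 with "b" left. 1a->1: ok.
cb: 1b undefined. 1b->0: no, cc/aacbcc meet in 1 with "c" left. 1b->1: ok.
cc: 1c undefined. 1c->0: ok.
All examples now run through 2 states with every (state, symbol) defined. Accept strings end in {0}, Reject strings end in {1}; accept={0}.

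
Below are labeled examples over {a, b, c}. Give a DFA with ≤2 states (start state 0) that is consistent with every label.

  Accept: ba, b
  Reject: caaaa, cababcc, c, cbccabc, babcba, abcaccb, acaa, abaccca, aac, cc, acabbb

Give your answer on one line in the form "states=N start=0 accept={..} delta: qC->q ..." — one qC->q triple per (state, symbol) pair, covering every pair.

Fold the examples into a partial DFA from state 0: repeatedly fix the first undefined (state, symbol) met by the shortest-then-alphabetical prefix, trying targets in increasing order and rejecting any under which an Accept and a Reject string meet in one state with the same remainder; add a state when all current targets are rejected. Accepting states are where Accept strings end.
a: 0a undefined. 0a->0: ok.
b: 0b undefined. 0b->0: ok.
c: 0c undefined. 0c->0: no, ba/caaaa meet in 0. Open state 1: 0c->1.
ca: 1a undefined. 1a->0: no, ba/caaaa meet in 0. 1a->1: ok.
cb: 1b undefined. 1b->0: no, ba/babcba meet in 0. 1b->1: ok.
cc: 1c undefined. 1c->0: no, ba/cbccabc meet in 0. 1c->1: ok.
All examples now run through 2 states with every (state, symbol) defined. Accept strings end in {0}, Reject strings end in {1}; accept={0}.

states=2 start=0 accept={0} delta: 0a->0 0b->0 0c->1 1a->1 1b->1 1c->1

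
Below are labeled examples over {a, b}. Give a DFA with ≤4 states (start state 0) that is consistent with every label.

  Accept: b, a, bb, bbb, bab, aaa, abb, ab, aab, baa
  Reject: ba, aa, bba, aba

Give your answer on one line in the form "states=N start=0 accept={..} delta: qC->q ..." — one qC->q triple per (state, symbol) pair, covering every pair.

Grow the machine one transition at a time. Run the examples from 0; the earliest place one falls off (shortest prefix, ties alphabetical) gets sent to the lowest-numbered state that keeps every Accept/Reject pair distinguishable — a pair clashes when both reach the same state with identical unread suffix — and to a fresh state only if none does.
a: 0a undefined. 0a->0: no, a/aa meet in 0. Open state 1: 0a->1.
b: 0b undefined. 0b->0: no, a/ba meet in 1. 0b->1: ok.
aa: 1a undefined. 1a->0: ok.
ab: 1b undefined. 1b->0: no, b/bba meet in 1. 1b->1: ok.
All examples now run through 2 states with every (state, symbol) defined. Accept strings end in {1}, Reject strings end in {0}; accept={1}.

states=2 start=0 accept={1} delta: 0a->1 0b->1 1a->0 1b->1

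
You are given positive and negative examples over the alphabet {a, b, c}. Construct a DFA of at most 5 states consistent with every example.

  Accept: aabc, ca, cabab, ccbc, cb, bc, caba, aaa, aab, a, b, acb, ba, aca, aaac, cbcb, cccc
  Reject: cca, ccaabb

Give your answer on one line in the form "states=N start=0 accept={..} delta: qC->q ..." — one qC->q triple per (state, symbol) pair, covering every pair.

states=3 start=0 accept={0,1} delta: 0a->0 0b->0 0c->1 1a->0 1b->0 1c->2 2a->2 2b->2 2c->0

Fold the examples into a partial DFA from state 0: repeatedly fix the first undefined (state, symbol) met by the shortest-then-alphabetical prefix, trying targets in increasing order and rejecting any under which an Accept and a Reject string meet in one state with the same remainder; add a state when all current targets are rejected. Accepting states are where Accept strings end.
a: 0a undefined. 0a->0: ok.
b: 0b undefined. 0b->0: ok.
c: 0c undefined. 0c->0: no, aabc/cca meet in 0. Open state 1: 0c->1.
ca: 1a undefined. 1a->0: ok.
cb: 1b undefined. 1b->0: ok.
cc: 1c undefined. 1c->0: no, ca/cca meet in 0. 1c->1: no, ca/cca meet in 0. Open state 2: 1c->2.
cca: 2a undefined. 2a->0: no, ca/cca meet in 0. 2a->1: no, aabc/cca meet in 1. 2a->2: ok.
ccb: 2b undefined. 2b->0: no, ca/ccaabb meet in 0. 2b->1: no, ca/ccaabb meet in 0. 2b->2: ok.
ccc: 2c undefined. 2c->0: ok.
All examples now run through 3 states with every (state, symbol) defined. Accept strings end in {0,1}, Reject strings end in {2}; accept={0,1}.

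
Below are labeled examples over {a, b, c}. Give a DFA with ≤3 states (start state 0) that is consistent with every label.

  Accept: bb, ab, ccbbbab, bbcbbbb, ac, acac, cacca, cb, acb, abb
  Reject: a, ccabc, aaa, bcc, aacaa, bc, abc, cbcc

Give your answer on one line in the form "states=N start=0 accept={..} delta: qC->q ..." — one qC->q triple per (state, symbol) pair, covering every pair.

State merging on the prefix tree: take the shortest (then alphabetical) example prefix whose next move is undefined and point that move at state 0, else 1, else 2, ...; a target is out if some Accept/Reject pair would then sit in one state with the same input left (inseparable). If every existing state is out, open a new one.
a: 0a undefined. 0a->0: ok.
b: 0b undefined. 0b->0: no, bb/a meet in 0. Open state 1: 0b->1.
c: 0c undefined. 0c->0: no, ac/a meet in 0. 0c->1: ok.
bb: 1b undefined. 1b->0: no, bb/a meet in 0. 1b->1: ok.
bc: 1c undefined. 1c->0: no, bb/bcc meet in 1. 1c->1: no, bb/bcc meet in 1. Open state 2: 1c->2.
ca: 1a undefined. 1a->0: ok.
bcc: 2c undefined. 2c->0: ok.
cca: 2a undefined. 2a->0: no, cacca/a meet in 0. 2a->1: ok.
ccb: 2b undefined. 2b->0: ok.
All examples now run through 3 states with every (state, symbol) defined. Accept strings end in {1}, Reject strings end in {0,2}; accept={1}.

states=3 start=0 accept={1} delta: 0a->0 0b->1 0c->1 1a->0 1b->1 1c->2 2a->1 2b->0 2c->0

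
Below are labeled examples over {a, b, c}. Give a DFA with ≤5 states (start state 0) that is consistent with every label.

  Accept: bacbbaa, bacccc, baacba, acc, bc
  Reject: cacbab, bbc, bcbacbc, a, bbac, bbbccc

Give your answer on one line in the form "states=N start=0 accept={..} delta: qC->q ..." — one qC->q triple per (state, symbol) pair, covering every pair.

states=4 start=0 accept={1,2} delta: 0a->0 0b->1 0c->1 1a->0 1b->2 1c->1 2a->2 2b->3 2c->3 3a->2 3b->2 3c->3

Grow the machine one transition at a time. Run the examples from 0; the earliest place one falls off (shortest prefix, ties alphabetical) gets sent to the lowest-numbered state that keeps every Accept/Reject pair distinguishable — a pair clashes when both reach the same state with identical unread suffix — and to a fresh state only if none does.
a: 0a undefined. 0a->0: ok.
b: 0b undefined. 0b->0: no, bc/bbc meet in 0 with "c" left. Open state 1: 0b->1.
c: 0c undefined. 0c->0: no, acc/a meet in 0. 0c->1: ok.
ba: 1a undefined. 1a->0: ok.
bb: 1b undefined. 1b->0: no, bacbbaa/a meet in 0. 1b->1: no, bacbbaa/a meet in 0. Open state 2: 1b->2.
bc: 1c undefined. 1c->0: no, bacccc/a meet in 0. 1c->1: ok.
bba: 2a undefined. 2a->0: no, bacccc/cacbab meet in 1. 2a->1: no, bacccc/bbac meet in 1. 2a->2: ok.
bbb: 2b undefined. 2b->0: no, bacbbaa/cacbab meet in 0. 2b->1: no, bacbbaa/a meet in 0. 2b->2: no, bacbbaa/cacbab meet in 2. Open state 3: 2b->3.
bbc: 2c undefined. 2c->0: no, bacccc/bcbacbc meet in 1. 2c->1: no, bacccc/bbc meet in 1. 2c->2: no, baacba/bbc meet in 2. 2c->3: ok.
bbbc: 3c undefined. 3c->0: no, bacccc/bbbccc meet in 1. 3c->1: no, bacccc/bbbccc meet in 1. 3c->2: no, baacba/bbbccc meet in 2. 3c->3: ok.
bacbba: 3a undefined. 3a->0: no, bacbbaa/a meet in 0. 3a->1: no, bacbbaa/a meet in 0. 3a->2: ok.
bcbacb: 3b undefined. 3b->0: no, bacccc/bcbacbc meet in 1. 3b->1: no, bacccc/bcbacbc meet in 1. 3b->2: ok.
All examples now run through 4 states with every (state, symbol) defined. Accept strings end in {1,2}, Reject strings end in {0,3}; accept={1,2}.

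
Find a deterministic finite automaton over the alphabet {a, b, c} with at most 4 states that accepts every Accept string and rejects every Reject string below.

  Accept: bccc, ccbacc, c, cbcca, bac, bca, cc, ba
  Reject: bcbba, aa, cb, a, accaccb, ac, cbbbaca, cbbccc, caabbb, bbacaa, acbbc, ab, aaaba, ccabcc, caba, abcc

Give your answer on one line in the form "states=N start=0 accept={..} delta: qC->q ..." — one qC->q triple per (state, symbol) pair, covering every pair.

states=4 start=0 accept={0,3} delta: 0a->1 0b->2 0c->0 1a->1 1b->1 1c->1 2a->0 2b->1 2c->3 3a->0 3b->1 3c->2

Fold the examples into a partial DFA from state 0: repeatedly fix the first undefined (state, symbol) met by the shortest-then-alphabetical prefix, trying targets in increasing order and rejecting any under which an Accept and a Reject string meet in one state with the same remainder; add a state when all current targets are rejected. Accepting states are where Accept strings end.
a: 0a undefined. 0a->0: no, c/ac meet in 0 with "c" left. Open state 1: 0a->1.
b: 0b undefined. 0b->0: no, bac/ac meet in 1 with "c" left. 0b->1: no, ba/aa meet in 1 with "a" left. Open state 2: 0b->2.
c: 0c undefined. 0c->0: ok.
aa: 1a undefined. 1a->0: no, c/aa meet in 0. 1a->1: ok.
ab: 1b undefined. 1b->0: no, c/ab meet in 0. 1b->1: ok.
ac: 1c undefined. 1c->0: no, c/ac meet in 0. 1c->1: ok.
ba: 2a undefined. 2a->0: ok.
bb: 2b undefined. 2b->0: no, ccbacc/cbbccc meet in 0. 2b->1: ok.
bc: 2c undefined. 2c->0: no, cbcca/bcbba meet in 1. 2c->1: no, bccc/bcbba meet in 1. 2c->2: no, bccc/cb meet in 2. Open state 3: 2c->3.
bca: 3a undefined. 3a->0: ok.
bcb: 3b undefined. 3b->0: no, ccbacc/bcbba meet in 0. 3b->1: ok.
bcc: 3c undefined. 3c->0: no, cbcca/bcbba meet in 1. 3c->1: no, bccc/bcbba meet in 1. 3c->2: ok.
All examples now run through 4 states with every (state, symbol) defined. Accept strings end in {0,3}, Reject strings end in {1,2}; accept={0,3}.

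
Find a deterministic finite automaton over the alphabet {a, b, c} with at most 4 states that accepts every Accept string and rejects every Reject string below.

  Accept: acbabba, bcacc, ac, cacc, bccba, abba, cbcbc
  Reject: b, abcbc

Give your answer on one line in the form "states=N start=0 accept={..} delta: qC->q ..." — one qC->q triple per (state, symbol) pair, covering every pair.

Fold the examples into a partial DFA from state 0: repeatedly fix the first undefined (state, symbol) met by the shortest-then-alphabetical prefix, trying targets in increasing order and rejecting any under which an Accept and a Reject string meet in one state with the same remainder; add a state when all current targets are rejected. Accepting states are where Accept strings end.
a: 0a undefined. 0a->0: ok.
b: 0b undefined. 0b->0: no, abba/b meet in 0. Open state 1: 0b->1.
c: 0c undefined. 0c->0: no, cbcbc/abcbc meet in 1 with "cbc" left. 0c->1: no, ac/b meet in 1. Open state 2: 0c->2.
bc: 1c undefined. 1c->0: ok.
ca: 2a undefined. 2a->0: ok.
cb: 2b undefined. 2b->0: no, bccba/abcbc meet in 0. 2b->1: no, cbcbc/abcbc meet in 0. 2b->2: no, bccba/abcbc meet in 0. Open state 3: 2b->3.
abb: 1b undefined. 1b->0: no, abba/abcbc meet in 0. 1b->1: ok.
cbc: 3c undefined. 3c->0: no, cbcbc/abcbc meet in 0. 3c->1: no, cbcbc/abcbc meet in 0. 3c->2: ok.
abba: 1a undefined. 1a->0: no, abba/abcbc meet in 0. 1a->1: no, abba/b meet in 1. 1a->2: ok.
acba: 3a undefined. 3a->0: no, bccba/abcbc meet in 0. 3a->1: no, bccba/b meet in 1. 3a->2: ok.
cacc: 2c undefined. 2c->0: no, bcacc/abcbc meet in 0. 2c->1: no, bcacc/b meet in 1. 2c->2: ok.
acbabb: 3b undefined. 3b->0: no, acbabba/abcbc meet in 0. 3b->1: ok.
All examples now run through 4 states with every (state, symbol) defined. Accept strings end in {2}, Reject strings end in {0,1}; accept={2}.

states=4 start=0 accept={2} delta: 0a->0 0b->1 0c->2 1a->2 1b->1 1c->0 2a->0 2b->3 2c->2 3a->2 3b->1 3c->2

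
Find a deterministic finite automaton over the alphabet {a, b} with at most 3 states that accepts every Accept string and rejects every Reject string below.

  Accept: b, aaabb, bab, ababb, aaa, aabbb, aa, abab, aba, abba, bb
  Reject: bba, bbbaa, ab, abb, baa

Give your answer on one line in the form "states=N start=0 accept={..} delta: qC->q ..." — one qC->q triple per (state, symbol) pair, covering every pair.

states=3 start=0 accept={0,2} delta: 0a->1 0b->2 1a->2 1b->1 2a->0 2b->0

Grow the machine one transition at a time. Run the examples from 0; the earliest place one falls off (shortest prefix, ties alphabetical) gets sent to the lowest-numbered state that keeps every Accept/Reject pair distinguishable — a pair clashes when both reach the same state with identical unread suffix — and to a fresh state only if none does.
a: 0a undefined. 0a->0: no, b/ab meet in 0 with "b" left. Open state 1: 0a->1.
b: 0b undefined. 0b->0: no, bab/ab meet in 1 with "b" left. 0b->1: no, aaa/baa meet in 1 with "aa" left. Open state 2: 0b->2.
aa: 1a undefined. 1a->0: no, aaabb/abb meet in 1 with "bb" left. 1a->1: no, aaabb/abb meet in 1 with "bb" left. 1a->2: ok.
ab: 1b undefined. 1b->0: no, b/abb meet in 2. 1b->1: ok.
ba: 2a undefined. 2a->0: ok.
bb: 2b undefined. 2b->0: ok.
All examples now run through 3 states with every (state, symbol) defined. Accept strings end in {0,2}, Reject strings end in {1}; accept={0,2}.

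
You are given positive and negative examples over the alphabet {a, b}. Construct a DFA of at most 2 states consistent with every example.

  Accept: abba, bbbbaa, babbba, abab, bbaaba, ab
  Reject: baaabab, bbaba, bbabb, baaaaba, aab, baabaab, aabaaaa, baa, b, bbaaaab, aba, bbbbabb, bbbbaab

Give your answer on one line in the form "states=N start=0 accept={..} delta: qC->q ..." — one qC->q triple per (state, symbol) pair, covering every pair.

states=2 start=0 accept={0} delta: 0a->1 0b->1 1a->0 1b->0

State merging on the prefix tree: take the shortest (then alphabetical) example prefix whose next move is undefined and point that move at state 0, else 1, else 2, ...; a target is out if some Accept/Reject pair would then sit in one state with the same input left (inseparable). If every existing state is out, open a new one.
a: 0a undefined. 0a->0: no, ab/aab meet in 0 with "b" left. Open state 1: 0a->1.
b: 0b undefined. 0b->0: no, bbbbaa/baa meet in 1 with "a" left. 0b->1: ok.
aa: 1a undefined. 1a->0: ok.
ab: 1b undefined. 1b->0: ok.
All examples now run through 2 states with every (state, symbol) defined. Accept strings end in {0}, Reject strings end in {1}; accept={0}.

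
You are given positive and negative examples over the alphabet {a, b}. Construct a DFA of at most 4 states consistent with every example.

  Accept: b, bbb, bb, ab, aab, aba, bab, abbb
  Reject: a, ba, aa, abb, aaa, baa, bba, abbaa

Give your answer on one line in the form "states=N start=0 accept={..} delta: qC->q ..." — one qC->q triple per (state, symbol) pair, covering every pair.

Fold the examples into a partial DFA from state 0: repeatedly fix the first undefined (state, symbol) met by the shortest-then-alphabetical prefix, trying targets in increasing order and rejecting any under which an Accept and a Reject string meet in one state with the same remainder; add a state when all current targets are rejected. Accepting states are where Accept strings end.
a: 0a undefined. 0a->0: no, bb/abb meet in 0 with "bb" left. Open state 1: 0a->1.
b: 0b undefined. 0b->0: ok.
aa: 1a undefined. 1a->0: no, b/aa meet in 0. 1a->1: ok.
ab: 1b undefined. 1b->0: no, b/abb meet in 0. 1b->1: no, ab/a meet in 1. Open state 2: 1b->2.
aba: 2a undefined. 2a->0: ok.
abb: 2b undefined. 2b->0: no, b/abb meet in 0. 2b->1: ok.
All examples now run through 3 states with every (state, symbol) defined. Accept strings end in {0,2}, Reject strings end in {1}; accept={0,2}.

states=3 start=0 accept={0,2} delta: 0a->1 0b->0 1a->1 1b->2 2a->0 2b->1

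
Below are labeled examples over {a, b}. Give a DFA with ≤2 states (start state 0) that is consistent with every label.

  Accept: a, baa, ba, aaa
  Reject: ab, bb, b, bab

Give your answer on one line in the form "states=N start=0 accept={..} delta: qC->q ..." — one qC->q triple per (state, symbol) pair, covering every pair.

states=2 start=0 accept={0} delta: 0a->0 0b->1 1a->0 1b->1

Fold the examples into a partial DFA from state 0: repeatedly fix the first undefined (state, symbol) met by the shortest-then-alphabetical prefix, trying targets in increasing order and rejecting any under which an Accept and a Reject string meet in one state with the same remainder; add a state when all current targets are rejected. Accepting states are where Accept strings end.
a: 0a undefined. 0a->0: ok.
b: 0b undefined. 0b->0: no, a/ab meet in 0. Open state 1: 0b->1.
ba: 1a undefined. 1a->0: ok.
bb: 1b undefined. 1b->0: no, a/bb meet in 0. 1b->1: ok.
All examples now run through 2 states with every (state, symbol) defined. Accept strings end in {0}, Reject strings end in {1}; accept={0}.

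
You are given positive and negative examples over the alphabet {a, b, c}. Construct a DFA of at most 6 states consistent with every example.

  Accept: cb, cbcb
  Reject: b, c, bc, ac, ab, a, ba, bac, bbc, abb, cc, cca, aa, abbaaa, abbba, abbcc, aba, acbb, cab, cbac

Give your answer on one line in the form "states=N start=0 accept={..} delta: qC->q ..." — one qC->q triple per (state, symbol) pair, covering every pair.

states=3 start=0 accept={2} delta: 0a->0 0b->0 0c->1 1a->0 1b->2 1c->0 2a->0 2b->0 2c->1

State merging on the prefix tree: take the shortest (then alphabetical) example prefix whose next move is undefined and point that move at state 0, else 1, else 2, ...; a target is out if some Accept/Reject pair would then sit in one state with the same input left (inseparable). If every existing state is out, open a new one.
a: 0a undefined. 0a->0: ok.
b: 0b undefined. 0b->0: ok.
c: 0c undefined. 0c->0: no, cb/b meet in 0. Open state 1: 0c->1.
ca: 1a undefined. 1a->0: ok.
cb: 1b undefined. 1b->0: no, cb/b meet in 0. 1b->1: no, cb/c meet in 1. Open state 2: 1b->2.
cc: 1c undefined. 1c->0: ok.
cba: 2a undefined. 2a->0: ok.
cbc: 2c undefined. 2c->0: no, cbcb/b meet in 0. 2c->1: ok.
acbb: 2b undefined. 2b->0: ok.
All examples now run through 3 states with every (state, symbol) defined. Accept strings end in {2}, Reject strings end in {0,1}; accept={2}.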